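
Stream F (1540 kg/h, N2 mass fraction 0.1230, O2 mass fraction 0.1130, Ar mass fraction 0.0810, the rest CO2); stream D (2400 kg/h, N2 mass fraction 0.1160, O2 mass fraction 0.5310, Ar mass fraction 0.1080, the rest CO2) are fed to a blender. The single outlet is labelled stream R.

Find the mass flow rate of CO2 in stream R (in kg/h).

1640 kg/h

CO2 out = CO2 in = 1540×0.683 + 2400×0.245 = 1639.8 kg/h.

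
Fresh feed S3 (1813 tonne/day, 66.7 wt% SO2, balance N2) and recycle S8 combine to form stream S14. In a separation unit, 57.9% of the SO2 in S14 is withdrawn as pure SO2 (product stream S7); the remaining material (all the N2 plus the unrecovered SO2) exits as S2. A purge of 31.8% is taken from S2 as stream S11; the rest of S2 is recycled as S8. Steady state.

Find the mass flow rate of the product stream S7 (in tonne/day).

982.2 tonne/day

SO2 in S14: m_A = 1813×0.667 + (1−0.318)·(1−0.579)·m_A, so m_A = 1209.3/0.7129 = 1696.3 tonne/day.
Product S7 = 0.579×1696.3 = 982.17 tonne/day.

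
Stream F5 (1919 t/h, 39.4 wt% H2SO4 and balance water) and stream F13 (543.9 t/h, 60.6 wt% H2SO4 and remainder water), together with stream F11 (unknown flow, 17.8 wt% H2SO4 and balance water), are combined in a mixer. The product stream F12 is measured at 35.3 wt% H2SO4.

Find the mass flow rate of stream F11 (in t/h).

Let F11 be the unknown flow. Total out = 2462.9 + F11.
H2SO4 balance: 1085.7 + 0.178·F11 = 0.353·(2462.9 + F11)
(0.178 − 0.353)·F11 = 0.353×2462.9 − 1085.7 = -216.29
F11 = -216.29 / -0.175 = 1235.9 t/h

1236 t/h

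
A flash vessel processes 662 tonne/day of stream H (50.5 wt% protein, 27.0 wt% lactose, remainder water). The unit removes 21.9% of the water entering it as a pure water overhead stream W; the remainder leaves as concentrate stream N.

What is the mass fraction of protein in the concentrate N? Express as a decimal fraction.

protein is not removed: 662×0.505 = 334.31 tonne/day of protein enters N.
water entering = 662×0.225 = 148.95 tonne/day; overhead removed = 0.219×148.95 = 32.62 tonne/day.
Concentrate = 662 − 32.62 = 629.38 tonne/day.
Mass fraction = 334.31/629.38 = 0.531.

0.531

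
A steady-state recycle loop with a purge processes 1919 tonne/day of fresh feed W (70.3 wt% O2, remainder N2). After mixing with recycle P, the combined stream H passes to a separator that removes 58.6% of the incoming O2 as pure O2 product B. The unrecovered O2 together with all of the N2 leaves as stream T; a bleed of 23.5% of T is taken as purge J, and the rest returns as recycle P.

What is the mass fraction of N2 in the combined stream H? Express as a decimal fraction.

0.551

N2 enters only via W and leaves only via the purge: 1919×0.297 = 0.235×(N2 in T), and the separator passes all N2, so N2 in H = N2 in T = 2425.3 tonne/day.
O2 in H: m_A = 1919×0.703 + (1−0.235)·(1−0.586)·m_A, so m_A = 1349.1/0.6833 = 1974.4 tonne/day.
H = 1974.4 + 2425.3 = 4399.6 tonne/day.
N2 fraction in H = 2425.3/4399.6 = 0.551.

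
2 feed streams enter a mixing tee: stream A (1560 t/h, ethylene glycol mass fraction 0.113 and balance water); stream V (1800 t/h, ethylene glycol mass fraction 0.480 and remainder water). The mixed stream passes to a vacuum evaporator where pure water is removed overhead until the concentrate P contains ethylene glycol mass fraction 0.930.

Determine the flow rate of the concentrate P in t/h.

1119 t/h

ethylene glycol entering = 1560×0.113 + 1800×0.480 = 1040.3 t/h.
All ethylene glycol reports to P, so P = 1040.3/0.930 = 1118.6 t/h.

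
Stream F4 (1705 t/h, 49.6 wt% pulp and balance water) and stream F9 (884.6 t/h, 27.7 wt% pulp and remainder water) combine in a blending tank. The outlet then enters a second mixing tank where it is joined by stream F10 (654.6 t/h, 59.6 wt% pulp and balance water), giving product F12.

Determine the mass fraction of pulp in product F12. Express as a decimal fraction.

Overall, product flow = 3244.2 t/h.
pulp in = 1705×0.496 + 884.6×0.277 + 654.6×0.596 = 1480.9 t/h.
pulp fraction in F12 = 0.456.

0.456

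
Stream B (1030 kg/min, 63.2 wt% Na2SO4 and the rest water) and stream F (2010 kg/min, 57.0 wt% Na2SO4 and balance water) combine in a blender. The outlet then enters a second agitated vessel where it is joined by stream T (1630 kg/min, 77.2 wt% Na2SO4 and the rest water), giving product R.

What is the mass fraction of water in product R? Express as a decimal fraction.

Overall, product flow = 4670 kg/min.
water in = 1030×0.368 + 2010×0.430 + 1630×0.228 = 1615 kg/min.
water fraction in R = 0.3458.

0.3458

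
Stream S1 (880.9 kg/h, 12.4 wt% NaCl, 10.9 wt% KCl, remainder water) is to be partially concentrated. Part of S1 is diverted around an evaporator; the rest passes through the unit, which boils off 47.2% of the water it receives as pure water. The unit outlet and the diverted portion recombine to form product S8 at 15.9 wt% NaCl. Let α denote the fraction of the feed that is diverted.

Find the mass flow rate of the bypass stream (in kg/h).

345.3 kg/h

All 880.9×0.124 = 109.23 kg/h of NaCl reaches S8, so S8 = 109.23/0.159 = 686.99 kg/h and vapour = 193.91 kg/h.
The evaporator receives (1−α)·880.9 of feed at 0.767 water and removes 0.472 of that water:
0.472×0.767×(1−α)×880.9 = 193.91
(1−α) = 193.91/318.91 = 0.6080;  α = 0.3920.
Bypass flow = 0.3920×880.9 = 345.28 kg/h.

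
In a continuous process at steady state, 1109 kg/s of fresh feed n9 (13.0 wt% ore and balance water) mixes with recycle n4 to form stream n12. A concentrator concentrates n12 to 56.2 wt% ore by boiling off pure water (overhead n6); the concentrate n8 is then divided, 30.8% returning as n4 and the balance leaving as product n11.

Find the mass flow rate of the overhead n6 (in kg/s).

852.5 kg/s

Overall ore balance (none leaves overhead): ore in fresh feed = ore in product, i.e. 1109×0.130 = (1−0.308)·n8·0.562.
n8 = 144.17/(0.562×0.692) = 370.71 kg/s.
Recycle n4 = 0.308×370.71 = 114.18 kg/s.
Combined feed n12 = 1109 + 114.18 = 1223.2 kg/s.
Overhead n6 = n12 − n8 = 1223.2 − 370.71 = 852.47 kg/s.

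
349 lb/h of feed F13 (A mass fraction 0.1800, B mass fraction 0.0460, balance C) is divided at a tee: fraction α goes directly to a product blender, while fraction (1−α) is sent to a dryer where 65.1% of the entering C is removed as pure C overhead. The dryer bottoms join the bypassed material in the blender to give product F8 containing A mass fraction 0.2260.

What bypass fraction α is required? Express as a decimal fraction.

0.596

All 349×0.180 = 62.82 lb/h of A reaches F8, so F8 = 62.82/0.226 = 277.96 lb/h and vapour = 71.035 lb/h.
The evaporator receives (1−α)·349 of feed at 0.774 C and removes 0.651 of that C:
0.651×0.774×(1−α)×349 = 71.035
(1−α) = 71.035/175.85 = 0.4039;  α = 0.5961.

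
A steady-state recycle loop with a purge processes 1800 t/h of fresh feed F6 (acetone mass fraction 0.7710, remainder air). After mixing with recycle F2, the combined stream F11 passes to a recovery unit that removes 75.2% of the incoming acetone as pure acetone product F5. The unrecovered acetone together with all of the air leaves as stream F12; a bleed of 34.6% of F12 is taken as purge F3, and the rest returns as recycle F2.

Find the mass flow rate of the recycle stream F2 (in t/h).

1048 t/h

air enters only via F6 and leaves only via the purge: 1800×0.229 = 0.346×(air in F12), and the recovery unit passes all air, so air in F11 = air in F12 = 1191.3 t/h.
acetone in F11: m_A = 1800×0.771 + (1−0.346)·(1−0.752)·m_A, so m_A = 1387.8/0.8378 = 1656.5 t/h.
F12 = (1−0.752)×1656.5 + 1191.3 = 1602.1 t/h.
Recycle F2 = (1−0.346)×1602.1 = 1047.8 t/h.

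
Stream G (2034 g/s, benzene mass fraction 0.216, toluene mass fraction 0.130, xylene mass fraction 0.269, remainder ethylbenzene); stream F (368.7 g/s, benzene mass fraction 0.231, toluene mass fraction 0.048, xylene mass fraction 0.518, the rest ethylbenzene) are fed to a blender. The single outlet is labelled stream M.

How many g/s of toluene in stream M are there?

toluene out = toluene in = 2034×0.130 + 368.7×0.048 = 282.12 g/s.

282.1 g/s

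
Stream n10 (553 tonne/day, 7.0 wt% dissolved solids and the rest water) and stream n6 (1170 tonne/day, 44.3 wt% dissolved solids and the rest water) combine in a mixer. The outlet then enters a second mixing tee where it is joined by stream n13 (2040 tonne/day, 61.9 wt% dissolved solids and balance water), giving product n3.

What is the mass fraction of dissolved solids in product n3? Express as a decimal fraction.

0.484

Overall, product flow = 3763 tonne/day.
dissolved solids in = 553×0.070 + 1170×0.443 + 2040×0.619 = 1819.8 tonne/day.
dissolved solids fraction in n3 = 0.484.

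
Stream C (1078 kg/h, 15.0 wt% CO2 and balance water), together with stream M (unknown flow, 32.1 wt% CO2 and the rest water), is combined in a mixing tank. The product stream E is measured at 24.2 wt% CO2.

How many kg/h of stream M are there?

1255 kg/h

Let M be the unknown flow. Total out = 1078 + M.
CO2 balance: 161.7 + 0.321·M = 0.242·(1078 + M)
(0.321 − 0.242)·M = 0.242×1078 − 161.7 = 99.176
M = 99.176 / 0.079 = 1255.4 kg/h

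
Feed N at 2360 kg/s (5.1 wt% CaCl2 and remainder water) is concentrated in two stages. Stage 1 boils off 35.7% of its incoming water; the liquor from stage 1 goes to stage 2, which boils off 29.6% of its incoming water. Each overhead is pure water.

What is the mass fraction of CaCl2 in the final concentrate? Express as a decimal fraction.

water in feed = 2360×0.949 = 2239.6 kg/s.
After stage 1: water left = (1−0.357)×2239.6 = 1440.1; stream total = 1560.4 kg/s.
After stage 2: water left = (1−0.296)×1440.1 = 1013.8; final concentrate = 1134.2 kg/s.
CaCl2 fraction = 120.36/1134.2 = 0.106.

0.106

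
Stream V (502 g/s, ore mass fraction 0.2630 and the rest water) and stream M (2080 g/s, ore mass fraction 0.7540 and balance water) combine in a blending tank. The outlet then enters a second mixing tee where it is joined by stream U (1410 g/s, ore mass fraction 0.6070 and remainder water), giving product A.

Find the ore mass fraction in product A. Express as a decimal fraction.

0.6403

Overall, product flow = 3992 g/s.
ore in = 502×0.263 + 2080×0.754 + 1410×0.607 = 2556.2 g/s.
ore fraction in A = 0.6403.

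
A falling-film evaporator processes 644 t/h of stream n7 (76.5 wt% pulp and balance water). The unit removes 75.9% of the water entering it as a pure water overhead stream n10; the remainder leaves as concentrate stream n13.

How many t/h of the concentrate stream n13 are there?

529.1 t/h

water entering = 644×0.235 = 151.34 t/h; overhead removed = 0.759×151.34 = 114.87 t/h.
Concentrate = 644 − 114.87 = 529.13 t/h.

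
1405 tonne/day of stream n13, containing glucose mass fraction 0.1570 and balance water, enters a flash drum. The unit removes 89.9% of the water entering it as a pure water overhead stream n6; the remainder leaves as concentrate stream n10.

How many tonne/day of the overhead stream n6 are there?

water entering = 1405×0.843 = 1184.4 tonne/day; overhead removed = 0.899×1184.4 = 1064.8 tonne/day.

1065 tonne/day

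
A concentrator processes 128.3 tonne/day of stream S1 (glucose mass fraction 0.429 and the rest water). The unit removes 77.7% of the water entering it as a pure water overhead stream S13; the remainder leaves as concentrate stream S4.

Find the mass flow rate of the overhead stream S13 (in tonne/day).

56.92 tonne/day

water entering = 128.3×0.571 = 73.259 tonne/day; overhead removed = 0.777×73.259 = 56.922 tonne/day.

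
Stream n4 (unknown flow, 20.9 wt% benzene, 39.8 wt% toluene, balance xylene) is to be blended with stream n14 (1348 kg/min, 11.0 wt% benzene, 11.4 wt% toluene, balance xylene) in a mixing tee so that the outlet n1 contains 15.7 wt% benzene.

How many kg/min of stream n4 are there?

Let n4 be the unknown flow. Total out = 1348 + n4.
benzene balance: 148.28 + 0.209·n4 = 0.157·(1348 + n4)
(0.209 − 0.157)·n4 = 0.157×1348 − 148.28 = 63.356
n4 = 63.356 / 0.052 = 1218.4 kg/min

1218 kg/min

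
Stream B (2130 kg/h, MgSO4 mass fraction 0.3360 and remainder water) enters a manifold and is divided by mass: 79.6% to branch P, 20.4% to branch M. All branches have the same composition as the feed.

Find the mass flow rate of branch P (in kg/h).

Branch P flow = 0.796×2130 = 1695.5 kg/h.

1695 kg/h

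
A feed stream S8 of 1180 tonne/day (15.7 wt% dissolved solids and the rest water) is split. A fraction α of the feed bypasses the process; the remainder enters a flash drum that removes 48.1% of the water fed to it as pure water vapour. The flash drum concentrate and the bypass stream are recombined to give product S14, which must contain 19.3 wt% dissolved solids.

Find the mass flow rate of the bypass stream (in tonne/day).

637.2 tonne/day

All 1180×0.157 = 185.26 tonne/day of dissolved solids reaches S14, so S14 = 185.26/0.193 = 959.9 tonne/day and vapour = 220.1 tonne/day.
The evaporator receives (1−α)·1180 of feed at 0.843 water and removes 0.481 of that water:
0.481×0.843×(1−α)×1180 = 220.1
(1−α) = 220.1/478.47 = 0.4600;  α = 0.5400.
Bypass flow = 0.5400×1180 = 637.18 tonne/day.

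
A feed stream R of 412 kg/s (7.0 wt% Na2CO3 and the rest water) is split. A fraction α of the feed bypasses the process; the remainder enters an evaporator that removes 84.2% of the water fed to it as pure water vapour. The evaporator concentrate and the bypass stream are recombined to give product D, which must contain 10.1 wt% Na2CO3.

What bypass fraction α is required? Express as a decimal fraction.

0.608

All 412×0.070 = 28.84 kg/s of Na2CO3 reaches D, so D = 28.84/0.101 = 285.54 kg/s and vapour = 126.46 kg/s.
The evaporator receives (1−α)·412 of feed at 0.930 water and removes 0.842 of that water:
0.842×0.930×(1−α)×412 = 126.46
(1−α) = 126.46/322.62 = 0.3920;  α = 0.6080.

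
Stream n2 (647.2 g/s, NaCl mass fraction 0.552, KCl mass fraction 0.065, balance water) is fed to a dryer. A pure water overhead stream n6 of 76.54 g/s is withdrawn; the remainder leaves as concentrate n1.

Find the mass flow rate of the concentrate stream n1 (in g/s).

Concentrate = 647.2 − 76.54 = 570.66 g/s.

570.7 g/s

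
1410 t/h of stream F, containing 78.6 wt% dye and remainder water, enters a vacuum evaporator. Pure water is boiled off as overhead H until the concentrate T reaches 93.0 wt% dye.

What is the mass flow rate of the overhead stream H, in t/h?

218.3 t/h

dye is conserved: 1410×0.786 = 1108.3 t/h all reports to the concentrate.
Concentrate = 1108.3/(target fraction) = 1191.7 t/h.
Overhead = 1410 − 1191.7 = 218.32 t/h.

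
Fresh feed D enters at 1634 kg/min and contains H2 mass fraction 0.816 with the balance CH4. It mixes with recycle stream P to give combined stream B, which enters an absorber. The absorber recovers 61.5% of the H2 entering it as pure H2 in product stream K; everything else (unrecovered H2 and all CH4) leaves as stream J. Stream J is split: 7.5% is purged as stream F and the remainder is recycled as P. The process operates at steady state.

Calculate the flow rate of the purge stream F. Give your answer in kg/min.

360.5 kg/min

CH4 enters only via D and leaves only via the purge: 1634×0.184 = 0.075×(CH4 in J), and the absorber passes all CH4, so CH4 in B = CH4 in J = 4008.7 kg/min.
H2 in B: m_A = 1634×0.816 + (1−0.075)·(1−0.615)·m_A, so m_A = 1333.3/0.6439 = 2070.8 kg/min.
J = (1−0.615)×2070.8 + 4008.7 = 4806 kg/min.
Purge F = 0.075×4806 = 360.45 kg/min.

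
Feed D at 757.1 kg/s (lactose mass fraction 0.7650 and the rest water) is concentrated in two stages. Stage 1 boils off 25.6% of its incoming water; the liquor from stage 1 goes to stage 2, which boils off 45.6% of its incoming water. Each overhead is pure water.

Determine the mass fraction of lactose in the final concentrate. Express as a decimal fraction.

water in feed = 757.1×0.235 = 177.92 kg/s.
After stage 1: water left = (1−0.256)×177.92 = 132.37; stream total = 711.55 kg/s.
After stage 2: water left = (1−0.456)×132.37 = 72.01; final concentrate = 651.19 kg/s.
lactose fraction = 579.18/651.19 = 0.8894.

0.8894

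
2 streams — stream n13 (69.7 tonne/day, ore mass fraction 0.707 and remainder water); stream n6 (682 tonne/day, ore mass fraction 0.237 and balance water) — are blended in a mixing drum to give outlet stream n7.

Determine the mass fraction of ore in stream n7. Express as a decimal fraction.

0.281

Total flow out = 69.7 + 682 = 751.7 tonne/day.
ore in = 69.7×0.707 + 682×0.237 = 210.91 tonne/day.
ore mass fraction in n7 = 210.91/751.7 = 0.281.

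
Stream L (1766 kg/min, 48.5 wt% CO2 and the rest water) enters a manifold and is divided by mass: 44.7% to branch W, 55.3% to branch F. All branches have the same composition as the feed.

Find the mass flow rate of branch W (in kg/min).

789.4 kg/min

Branch W flow = 0.447×1766 = 789.4 kg/min.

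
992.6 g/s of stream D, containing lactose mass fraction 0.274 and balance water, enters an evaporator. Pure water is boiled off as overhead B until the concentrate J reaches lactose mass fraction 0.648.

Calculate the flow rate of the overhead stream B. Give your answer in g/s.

572.9 g/s

lactose is conserved: 992.6×0.274 = 271.97 g/s all reports to the concentrate.
Concentrate = 271.97/(target fraction) = 419.71 g/s.
Overhead = 992.6 − 419.71 = 572.89 g/s.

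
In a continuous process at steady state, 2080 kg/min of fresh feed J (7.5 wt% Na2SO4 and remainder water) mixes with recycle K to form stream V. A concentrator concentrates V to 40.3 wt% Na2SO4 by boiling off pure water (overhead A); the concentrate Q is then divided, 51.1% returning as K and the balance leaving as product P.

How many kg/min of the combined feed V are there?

Overall Na2SO4 balance (none leaves overhead): Na2SO4 in fresh feed = Na2SO4 in product, i.e. 2080×0.075 = (1−0.511)·Q·0.403.
Q = 156/(0.403×0.489) = 791.61 kg/min.
Recycle K = 0.511×791.61 = 404.51 kg/min.
Combined feed V = 2080 + 404.51 = 2484.5 kg/min.

2485 kg/min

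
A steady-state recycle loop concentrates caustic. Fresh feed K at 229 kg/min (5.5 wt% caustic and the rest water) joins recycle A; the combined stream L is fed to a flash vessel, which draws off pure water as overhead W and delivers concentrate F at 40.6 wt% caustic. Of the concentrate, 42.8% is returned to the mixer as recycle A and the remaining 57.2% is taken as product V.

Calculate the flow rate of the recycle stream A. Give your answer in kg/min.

23.21 kg/min

Overall caustic balance (none leaves overhead): caustic in fresh feed = caustic in product, i.e. 229×0.055 = (1−0.428)·F·0.406.
F = 12.595/(0.406×0.572) = 54.235 kg/min.
Recycle A = 0.428×54.235 = 23.212 kg/min.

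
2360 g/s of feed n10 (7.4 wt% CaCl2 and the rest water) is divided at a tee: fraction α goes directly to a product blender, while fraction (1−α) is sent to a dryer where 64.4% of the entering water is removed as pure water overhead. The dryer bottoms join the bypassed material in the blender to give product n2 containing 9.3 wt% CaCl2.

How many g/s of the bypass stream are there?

1551 g/s

All 2360×0.074 = 174.64 g/s of CaCl2 reaches n2, so n2 = 174.64/0.093 = 1877.8 g/s and vapour = 482.15 g/s.
The evaporator receives (1−α)·2360 of feed at 0.926 water and removes 0.644 of that water:
0.644×0.926×(1−α)×2360 = 482.15
(1−α) = 482.15/1407.4 = 0.3426;  α = 0.6574.
Bypass flow = 0.6574×2360 = 1551.5 g/s.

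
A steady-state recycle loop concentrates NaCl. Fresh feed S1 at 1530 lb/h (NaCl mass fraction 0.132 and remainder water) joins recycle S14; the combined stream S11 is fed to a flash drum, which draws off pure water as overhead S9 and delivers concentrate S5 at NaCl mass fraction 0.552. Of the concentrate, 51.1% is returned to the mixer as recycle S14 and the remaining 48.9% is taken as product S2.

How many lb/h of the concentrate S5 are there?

748.2 lb/h

Overall NaCl balance (none leaves overhead): NaCl in fresh feed = NaCl in product, i.e. 1530×0.132 = (1−0.511)·S5·0.552.
S5 = 201.96/(0.552×0.489) = 748.2 lb/h.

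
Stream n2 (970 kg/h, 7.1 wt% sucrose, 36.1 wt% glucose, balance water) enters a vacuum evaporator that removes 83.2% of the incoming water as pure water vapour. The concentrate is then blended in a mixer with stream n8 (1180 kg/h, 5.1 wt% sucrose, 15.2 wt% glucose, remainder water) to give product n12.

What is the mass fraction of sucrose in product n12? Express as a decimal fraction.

Vapour removed = 0.832×0.568×970 = 458.4 kg/h; concentrate = 511.6 kg/h.
sucrose reaching the mixer = 68.87 (from concentrate) + 1180×0.051 = 129.05 kg/h.
Product flow = 511.6 + 1180 = 1691.6 kg/h; sucrose fraction = 0.076.

0.076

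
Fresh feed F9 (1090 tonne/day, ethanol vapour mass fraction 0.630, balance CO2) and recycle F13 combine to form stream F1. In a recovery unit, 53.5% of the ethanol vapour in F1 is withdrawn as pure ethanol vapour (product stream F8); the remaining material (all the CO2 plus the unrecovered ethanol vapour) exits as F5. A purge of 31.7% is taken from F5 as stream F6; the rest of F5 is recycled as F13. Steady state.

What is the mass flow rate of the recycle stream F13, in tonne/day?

CO2 enters only via F9 and leaves only via the purge: 1090×0.370 = 0.317×(CO2 in F5), and the recovery unit passes all CO2, so CO2 in F1 = CO2 in F5 = 1272.2 tonne/day.
ethanol vapour in F1: m_A = 1090×0.630 + (1−0.317)·(1−0.535)·m_A, so m_A = 686.7/0.6824 = 1006.3 tonne/day.
F5 = (1−0.535)×1006.3 + 1272.2 = 1740.2 tonne/day.
Recycle F13 = (1−0.317)×1740.2 = 1188.5 tonne/day.

1189 tonne/day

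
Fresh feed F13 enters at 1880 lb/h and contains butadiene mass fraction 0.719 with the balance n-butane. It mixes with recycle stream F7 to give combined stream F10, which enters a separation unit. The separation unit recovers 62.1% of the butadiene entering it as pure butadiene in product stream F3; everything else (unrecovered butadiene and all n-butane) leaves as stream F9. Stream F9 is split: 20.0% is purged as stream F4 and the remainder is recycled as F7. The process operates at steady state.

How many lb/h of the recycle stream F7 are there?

2701 lb/h

n-butane enters only via F13 and leaves only via the purge: 1880×0.281 = 0.200×(n-butane in F9), and the separation unit passes all n-butane, so n-butane in F10 = n-butane in F9 = 2641.4 lb/h.
butadiene in F10: m_A = 1880×0.719 + (1−0.200)·(1−0.621)·m_A, so m_A = 1351.7/0.6968 = 1939.9 lb/h.
F9 = (1−0.621)×1939.9 + 2641.4 = 3376.6 lb/h.
Recycle F7 = (1−0.200)×3376.6 = 2701.3 lb/h.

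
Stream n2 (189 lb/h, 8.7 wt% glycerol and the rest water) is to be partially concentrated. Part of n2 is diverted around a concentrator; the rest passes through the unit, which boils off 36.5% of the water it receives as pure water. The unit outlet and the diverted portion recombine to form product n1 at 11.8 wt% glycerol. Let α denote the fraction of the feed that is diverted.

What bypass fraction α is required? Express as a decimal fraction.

0.212

All 189×0.087 = 16.443 lb/h of glycerol reaches n1, so n1 = 16.443/0.118 = 139.35 lb/h and vapour = 49.653 lb/h.
The evaporator receives (1−α)·189 of feed at 0.913 water and removes 0.365 of that water:
0.365×0.913×(1−α)×189 = 49.653
(1−α) = 49.653/62.983 = 0.7883;  α = 0.2117.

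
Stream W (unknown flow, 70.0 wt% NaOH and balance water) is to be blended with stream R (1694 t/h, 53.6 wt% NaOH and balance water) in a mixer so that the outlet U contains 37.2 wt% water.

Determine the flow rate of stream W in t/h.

Let W be the unknown flow. Total out = 1694 + W.
water balance: 786.02 + 0.300·W = 0.372·(1694 + W)
(0.300 − 0.372)·W = 0.372×1694 − 786.02 = -155.85
W = -155.85 / -0.072 = 2164.6 t/h

2165 t/h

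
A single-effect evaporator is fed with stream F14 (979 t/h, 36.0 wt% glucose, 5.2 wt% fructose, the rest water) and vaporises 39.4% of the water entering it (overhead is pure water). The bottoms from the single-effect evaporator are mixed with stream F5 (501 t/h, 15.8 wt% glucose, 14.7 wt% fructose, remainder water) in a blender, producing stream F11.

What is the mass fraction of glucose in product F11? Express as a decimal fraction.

0.3444

Vapour removed = 0.394×0.588×979 = 226.81 t/h; concentrate = 752.19 t/h.
glucose reaching the mixer = 352.44 (from concentrate) + 501×0.158 = 431.6 t/h.
Product flow = 752.19 + 501 = 1253.2 t/h; glucose fraction = 0.3444.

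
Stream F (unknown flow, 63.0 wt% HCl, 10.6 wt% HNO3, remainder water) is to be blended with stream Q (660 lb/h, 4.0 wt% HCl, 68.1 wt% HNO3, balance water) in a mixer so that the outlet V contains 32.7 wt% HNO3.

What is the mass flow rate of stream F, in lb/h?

1057 lb/h

Let F be the unknown flow. Total out = 660 + F.
HNO3 balance: 449.46 + 0.106·F = 0.327·(660 + F)
(0.106 − 0.327)·F = 0.327×660 − 449.46 = -233.64
F = -233.64 / -0.221 = 1057.2 lb/h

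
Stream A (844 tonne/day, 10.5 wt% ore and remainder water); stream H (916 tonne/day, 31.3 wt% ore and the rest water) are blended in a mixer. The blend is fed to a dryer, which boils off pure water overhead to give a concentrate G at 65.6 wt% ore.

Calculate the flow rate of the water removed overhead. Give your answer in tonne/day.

ore entering = 844×0.105 + 916×0.313 = 375.33 tonne/day.
All ore reports to G, so G = 375.33/0.656 = 572.15 tonne/day.
Total feed = 1760 tonne/day; overhead = 1760 − 572.15 = 1187.9 tonne/day.

1188 tonne/day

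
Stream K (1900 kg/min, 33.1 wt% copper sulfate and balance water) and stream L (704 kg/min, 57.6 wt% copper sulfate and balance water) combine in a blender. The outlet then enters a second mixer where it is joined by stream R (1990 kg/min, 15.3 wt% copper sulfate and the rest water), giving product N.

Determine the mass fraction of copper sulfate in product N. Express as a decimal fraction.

Overall, product flow = 4594 kg/min.
copper sulfate in = 1900×0.331 + 704×0.576 + 1990×0.153 = 1338.9 kg/min.
copper sulfate fraction in N = 0.2914.

0.2914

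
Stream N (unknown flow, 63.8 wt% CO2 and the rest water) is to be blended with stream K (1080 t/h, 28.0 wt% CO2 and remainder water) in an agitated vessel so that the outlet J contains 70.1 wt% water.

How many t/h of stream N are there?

Let N be the unknown flow. Total out = 1080 + N.
water balance: 777.6 + 0.362·N = 0.701·(1080 + N)
(0.362 − 0.701)·N = 0.701×1080 − 777.6 = -20.52
N = -20.52 / -0.339 = 60.531 t/h

60.53 t/h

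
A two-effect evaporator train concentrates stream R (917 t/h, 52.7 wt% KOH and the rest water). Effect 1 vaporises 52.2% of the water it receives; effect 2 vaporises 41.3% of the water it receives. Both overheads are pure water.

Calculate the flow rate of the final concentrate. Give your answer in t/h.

water in feed = 917×0.473 = 433.74 t/h.
After stage 1: water left = (1−0.522)×433.74 = 207.33; stream total = 690.59 t/h.
After stage 2: water left = (1−0.413)×207.33 = 121.7; final concentrate = 604.96 t/h.

605 t/h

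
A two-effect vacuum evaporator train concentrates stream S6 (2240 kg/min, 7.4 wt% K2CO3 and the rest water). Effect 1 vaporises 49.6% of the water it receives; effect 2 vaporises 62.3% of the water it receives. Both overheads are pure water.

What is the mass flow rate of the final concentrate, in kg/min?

559.9 kg/min

water in feed = 2240×0.926 = 2074.2 kg/min.
After stage 1: water left = (1−0.496)×2074.2 = 1045.4; stream total = 1211.2 kg/min.
After stage 2: water left = (1−0.623)×1045.4 = 394.12; final concentrate = 559.88 kg/min.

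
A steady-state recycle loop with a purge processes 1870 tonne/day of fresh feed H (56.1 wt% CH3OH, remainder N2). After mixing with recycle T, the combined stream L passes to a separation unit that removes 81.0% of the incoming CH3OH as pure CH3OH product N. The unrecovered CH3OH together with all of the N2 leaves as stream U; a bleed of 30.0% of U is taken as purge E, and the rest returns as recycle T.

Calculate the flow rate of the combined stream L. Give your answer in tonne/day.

3946 tonne/day

N2 enters only via H and leaves only via the purge: 1870×0.439 = 0.300×(N2 in U), and the separation unit passes all N2, so N2 in L = N2 in U = 2736.4 tonne/day.
CH3OH in L: m_A = 1870×0.561 + (1−0.300)·(1−0.810)·m_A, so m_A = 1049.1/0.8670 = 1210 tonne/day.
L = 1210 + 2736.4 = 3946.4 tonne/day.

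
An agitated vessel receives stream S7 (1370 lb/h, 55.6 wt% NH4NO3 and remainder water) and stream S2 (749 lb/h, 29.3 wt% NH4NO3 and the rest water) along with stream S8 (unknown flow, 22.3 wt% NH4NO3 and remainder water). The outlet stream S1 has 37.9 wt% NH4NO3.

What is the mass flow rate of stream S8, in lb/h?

1142 lb/h

Let S8 be the unknown flow. Total out = 2119 + S8.
NH4NO3 balance: 981.18 + 0.223·S8 = 0.379·(2119 + S8)
(0.223 − 0.379)·S8 = 0.379×2119 − 981.18 = -178.08
S8 = -178.08 / -0.156 = 1141.5 lb/h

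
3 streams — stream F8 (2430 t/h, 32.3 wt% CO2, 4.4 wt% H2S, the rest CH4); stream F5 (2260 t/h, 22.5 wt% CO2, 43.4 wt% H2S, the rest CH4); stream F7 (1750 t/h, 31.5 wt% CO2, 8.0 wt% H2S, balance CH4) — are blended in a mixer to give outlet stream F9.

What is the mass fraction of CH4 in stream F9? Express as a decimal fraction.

Total flow out = 2430 + 2260 + 1750 = 6440 t/h.
CH4 in = 2430×0.633 + 2260×0.341 + 1750×0.605 = 3367.6 t/h.
CH4 mass fraction in F9 = 3367.6/6440 = 0.5229.

0.5229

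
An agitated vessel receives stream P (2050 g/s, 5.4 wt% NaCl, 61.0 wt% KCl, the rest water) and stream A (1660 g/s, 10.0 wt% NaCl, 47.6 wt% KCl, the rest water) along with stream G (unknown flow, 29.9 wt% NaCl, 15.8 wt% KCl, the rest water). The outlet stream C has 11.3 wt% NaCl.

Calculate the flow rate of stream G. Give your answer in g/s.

766.3 g/s

Let G be the unknown flow. Total out = 3710 + G.
NaCl balance: 276.7 + 0.299·G = 0.113·(3710 + G)
(0.299 − 0.113)·G = 0.113×3710 − 276.7 = 142.53
G = 142.53 / 0.186 = 766.29 g/s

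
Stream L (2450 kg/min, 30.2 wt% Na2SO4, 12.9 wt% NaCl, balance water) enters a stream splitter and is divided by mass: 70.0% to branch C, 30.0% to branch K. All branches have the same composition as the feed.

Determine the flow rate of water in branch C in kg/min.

975.8 kg/min

Branch C total = 0.700×2450 = 1715 kg/min.
water in C = 0.569×1715 = 975.83 kg/min.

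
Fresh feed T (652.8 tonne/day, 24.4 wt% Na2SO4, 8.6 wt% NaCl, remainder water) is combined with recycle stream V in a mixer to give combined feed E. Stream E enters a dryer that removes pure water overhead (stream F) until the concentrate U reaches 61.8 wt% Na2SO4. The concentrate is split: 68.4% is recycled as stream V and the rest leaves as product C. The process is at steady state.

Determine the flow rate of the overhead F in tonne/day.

Overall Na2SO4 balance (none leaves overhead): Na2SO4 in fresh feed = Na2SO4 in product, i.e. 652.8×0.244 = (1−0.684)·U·0.618.
U = 159.28/(0.618×0.316) = 815.63 tonne/day.
Recycle V = 0.684×815.63 = 557.89 tonne/day.
Combined feed E = 652.8 + 557.89 = 1210.7 tonne/day.
Overhead F = E − U = 1210.7 − 815.63 = 395.06 tonne/day.

395.1 tonne/day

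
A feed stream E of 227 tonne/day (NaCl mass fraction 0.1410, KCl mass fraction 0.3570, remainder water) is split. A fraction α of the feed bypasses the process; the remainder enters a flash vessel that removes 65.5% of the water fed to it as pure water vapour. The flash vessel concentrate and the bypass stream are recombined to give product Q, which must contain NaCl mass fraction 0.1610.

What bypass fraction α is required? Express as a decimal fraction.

All 227×0.141 = 32.007 tonne/day of NaCl reaches Q, so Q = 32.007/0.161 = 198.8 tonne/day and vapour = 28.199 tonne/day.
The evaporator receives (1−α)·227 of feed at 0.502 water and removes 0.655 of that water:
0.655×0.502×(1−α)×227 = 28.199
(1−α) = 28.199/74.64 = 0.3778;  α = 0.6222.

0.622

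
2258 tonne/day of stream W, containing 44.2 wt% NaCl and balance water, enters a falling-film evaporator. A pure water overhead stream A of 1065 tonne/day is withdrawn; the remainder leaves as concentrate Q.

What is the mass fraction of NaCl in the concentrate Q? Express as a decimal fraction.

NaCl is not removed: 2258×0.442 = 998.04 tonne/day of NaCl enters Q.
Concentrate = 2258 − 1065 = 1193 tonne/day.
Mass fraction = 998.04/1193 = 0.837.

0.837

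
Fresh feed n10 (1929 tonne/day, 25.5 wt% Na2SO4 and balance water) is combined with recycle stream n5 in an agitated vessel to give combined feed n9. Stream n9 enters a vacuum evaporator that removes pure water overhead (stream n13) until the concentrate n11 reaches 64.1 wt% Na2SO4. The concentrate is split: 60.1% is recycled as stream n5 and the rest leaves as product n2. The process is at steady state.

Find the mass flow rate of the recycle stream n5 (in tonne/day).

Overall Na2SO4 balance (none leaves overhead): Na2SO4 in fresh feed = Na2SO4 in product, i.e. 1929×0.255 = (1−0.601)·n11·0.641.
n11 = 491.89/(0.641×0.399) = 1923.3 tonne/day.
Recycle n5 = 0.601×1923.3 = 1155.9 tonne/day.

1156 tonne/day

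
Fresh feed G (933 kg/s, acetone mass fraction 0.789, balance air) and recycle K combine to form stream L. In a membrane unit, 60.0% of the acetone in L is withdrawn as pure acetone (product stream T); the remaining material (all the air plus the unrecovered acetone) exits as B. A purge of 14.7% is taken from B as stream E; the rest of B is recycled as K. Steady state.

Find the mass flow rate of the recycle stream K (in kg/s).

air enters only via G and leaves only via the purge: 933×0.211 = 0.147×(air in B), and the membrane unit passes all air, so air in L = air in B = 1339.2 kg/s.
acetone in L: m_A = 933×0.789 + (1−0.147)·(1−0.600)·m_A, so m_A = 736.14/0.6588 = 1117.4 kg/s.
B = (1−0.600)×1117.4 + 1339.2 = 1786.2 kg/s.
Recycle K = (1−0.147)×1786.2 = 1523.6 kg/s.

1524 kg/s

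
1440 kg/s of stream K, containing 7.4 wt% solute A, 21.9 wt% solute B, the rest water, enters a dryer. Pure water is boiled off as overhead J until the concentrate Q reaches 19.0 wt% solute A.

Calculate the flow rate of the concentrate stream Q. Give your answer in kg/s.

560.8 kg/s

solute A is conserved: 1440×0.074 = 106.56 kg/s all reports to the concentrate.
Concentrate = 106.56/(target fraction) = 560.84 kg/s.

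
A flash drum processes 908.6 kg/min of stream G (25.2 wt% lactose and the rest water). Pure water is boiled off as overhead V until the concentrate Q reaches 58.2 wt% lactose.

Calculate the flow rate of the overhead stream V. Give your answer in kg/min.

lactose is conserved: 908.6×0.252 = 228.97 kg/min all reports to the concentrate.
Concentrate = 228.97/(target fraction) = 393.41 kg/min.
Overhead = 908.6 − 393.41 = 515.19 kg/min.

515.2 kg/min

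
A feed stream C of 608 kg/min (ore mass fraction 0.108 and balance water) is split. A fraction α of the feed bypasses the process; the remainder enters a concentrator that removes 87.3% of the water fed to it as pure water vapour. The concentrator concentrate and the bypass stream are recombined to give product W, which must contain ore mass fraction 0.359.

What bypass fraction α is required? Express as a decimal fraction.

All 608×0.108 = 65.664 kg/min of ore reaches W, so W = 65.664/0.359 = 182.91 kg/min and vapour = 425.09 kg/min.
The evaporator receives (1−α)·608 of feed at 0.892 water and removes 0.873 of that water:
0.873×0.892×(1−α)×608 = 425.09
(1−α) = 425.09/473.46 = 0.8978;  α = 0.1022.

0.102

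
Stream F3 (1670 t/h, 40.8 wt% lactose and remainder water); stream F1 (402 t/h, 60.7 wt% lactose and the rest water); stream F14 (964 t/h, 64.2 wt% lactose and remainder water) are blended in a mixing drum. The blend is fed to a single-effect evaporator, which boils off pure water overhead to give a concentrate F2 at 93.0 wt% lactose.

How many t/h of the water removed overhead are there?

1376 t/h

lactose entering = 1670×0.408 + 402×0.607 + 964×0.642 = 1544.3 t/h.
All lactose reports to F2, so F2 = 1544.3/0.930 = 1660.5 t/h.
Total feed = 3036 t/h; overhead = 3036 − 1660.5 = 1375.5 t/h.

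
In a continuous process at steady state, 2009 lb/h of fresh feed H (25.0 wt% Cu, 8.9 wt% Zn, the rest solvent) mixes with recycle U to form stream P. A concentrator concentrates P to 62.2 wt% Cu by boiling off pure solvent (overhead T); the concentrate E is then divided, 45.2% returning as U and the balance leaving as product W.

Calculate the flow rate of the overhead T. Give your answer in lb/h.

1202 lb/h

Overall Cu balance (none leaves overhead): Cu in fresh feed = Cu in product, i.e. 2009×0.250 = (1−0.452)·E·0.622.
E = 502.25/(0.622×0.548) = 1473.5 lb/h.
Recycle U = 0.452×1473.5 = 666.02 lb/h.
Combined feed P = 2009 + 666.02 = 2675 lb/h.
Overhead T = P − E = 2675 − 1473.5 = 1201.5 lb/h.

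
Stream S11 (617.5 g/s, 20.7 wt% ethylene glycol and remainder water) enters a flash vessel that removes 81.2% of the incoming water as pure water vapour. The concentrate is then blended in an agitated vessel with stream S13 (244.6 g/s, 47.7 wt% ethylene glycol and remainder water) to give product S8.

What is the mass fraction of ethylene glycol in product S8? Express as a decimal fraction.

Vapour removed = 0.812×0.793×617.5 = 397.62 g/s; concentrate = 219.88 g/s.
ethylene glycol reaching the mixer = 127.82 (from concentrate) + 244.6×0.477 = 244.5 g/s.
Product flow = 219.88 + 244.6 = 464.48 g/s; ethylene glycol fraction = 0.526.

0.526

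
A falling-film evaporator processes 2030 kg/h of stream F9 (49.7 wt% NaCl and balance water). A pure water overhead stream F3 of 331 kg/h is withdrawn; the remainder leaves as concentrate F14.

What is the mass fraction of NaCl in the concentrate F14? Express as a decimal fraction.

NaCl is not removed: 2030×0.497 = 1008.9 kg/h of NaCl enters F14.
Concentrate = 2030 − 331 = 1699 kg/h.
Mass fraction = 1008.9/1699 = 0.594.

0.594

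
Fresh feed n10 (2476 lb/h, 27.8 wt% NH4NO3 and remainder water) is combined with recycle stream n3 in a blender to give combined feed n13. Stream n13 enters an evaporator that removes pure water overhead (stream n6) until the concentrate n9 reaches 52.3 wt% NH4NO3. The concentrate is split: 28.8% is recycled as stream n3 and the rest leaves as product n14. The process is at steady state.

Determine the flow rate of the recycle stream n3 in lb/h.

Overall NH4NO3 balance (none leaves overhead): NH4NO3 in fresh feed = NH4NO3 in product, i.e. 2476×0.278 = (1−0.288)·n9·0.523.
n9 = 688.33/(0.523×0.712) = 1848.5 lb/h.
Recycle n3 = 0.288×1848.5 = 532.36 lb/h.

532.4 lb/h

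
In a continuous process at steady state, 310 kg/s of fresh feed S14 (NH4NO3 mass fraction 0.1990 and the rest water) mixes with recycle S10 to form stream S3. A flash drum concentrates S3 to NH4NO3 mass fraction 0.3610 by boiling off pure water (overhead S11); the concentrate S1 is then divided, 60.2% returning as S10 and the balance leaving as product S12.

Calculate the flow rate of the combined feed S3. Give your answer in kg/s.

Overall NH4NO3 balance (none leaves overhead): NH4NO3 in fresh feed = NH4NO3 in product, i.e. 310×0.199 = (1−0.602)·S1·0.361.
S1 = 61.69/(0.361×0.398) = 429.36 kg/s.
Recycle S10 = 0.602×429.36 = 258.48 kg/s.
Combined feed S3 = 310 + 258.48 = 568.48 kg/s.

568.5 kg/s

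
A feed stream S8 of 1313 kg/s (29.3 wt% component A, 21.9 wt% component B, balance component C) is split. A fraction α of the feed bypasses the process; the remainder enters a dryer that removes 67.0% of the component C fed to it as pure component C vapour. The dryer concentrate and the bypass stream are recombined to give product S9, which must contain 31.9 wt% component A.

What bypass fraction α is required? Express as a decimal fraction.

0.751

All 1313×0.293 = 384.71 kg/s of component A reaches S9, so S9 = 384.71/0.319 = 1206 kg/s and vapour = 107.02 kg/s.
The evaporator receives (1−α)·1313 of feed at 0.488 component C and removes 0.670 of that component C:
0.670×0.488×(1−α)×1313 = 107.02
(1−α) = 107.02/429.3 = 0.2493;  α = 0.7507.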